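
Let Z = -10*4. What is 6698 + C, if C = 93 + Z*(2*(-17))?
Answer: 8151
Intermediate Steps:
Z = -40
C = 1453 (C = 93 - 80*(-17) = 93 - 40*(-34) = 93 + 1360 = 1453)
6698 + C = 6698 + 1453 = 8151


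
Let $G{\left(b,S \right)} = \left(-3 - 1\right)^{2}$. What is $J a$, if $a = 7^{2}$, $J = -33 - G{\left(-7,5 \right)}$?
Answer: $-2401$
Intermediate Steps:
$G{\left(b,S \right)} = 16$ ($G{\left(b,S \right)} = \left(-4\right)^{2} = 16$)
$J = -49$ ($J = -33 - 16 = -49$)
$a = 49$
$J a = \left(-49\right) 49 = -2401$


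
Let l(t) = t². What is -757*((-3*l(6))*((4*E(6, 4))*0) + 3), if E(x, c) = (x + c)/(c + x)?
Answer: -2271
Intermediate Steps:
E(x, c) = 1 (E(x, c) = (c + x)/(c + x) = 1)
-757*((-3*l(6))*((4*E(6, 4))*0) + 3) = -757*((-3*6²)*((4*1)*0) + 3) = -757*((-3*36)*(4*0) + 3) = -757*(-108*0 + 3) = -757*(0 + 3) = -757*3 = -2271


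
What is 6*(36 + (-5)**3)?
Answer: -534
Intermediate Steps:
6*(36 + (-5)**3) = 6*(36 - 125) = 6*(-89) = -534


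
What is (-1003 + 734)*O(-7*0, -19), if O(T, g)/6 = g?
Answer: 30666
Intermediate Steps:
O(T, g) = 6*g
(-1003 + 734)*O(-7*0, -19) = (-1003 + 734)*(6*(-19)) = -269*(-114) = 30666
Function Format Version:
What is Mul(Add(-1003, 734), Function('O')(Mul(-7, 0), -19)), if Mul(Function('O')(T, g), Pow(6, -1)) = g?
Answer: 30666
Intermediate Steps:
Function('O')(T, g) = Mul(6, g)
Mul(Add(-1003, 734), Function('O')(Mul(-7, 0), -19)) = Mul(Add(-1003, 734), Mul(6, -19)) = Mul(-269, -114) = 30666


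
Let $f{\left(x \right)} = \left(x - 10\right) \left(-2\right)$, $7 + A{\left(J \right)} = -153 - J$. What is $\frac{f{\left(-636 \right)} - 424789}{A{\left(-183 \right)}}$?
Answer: $- \frac{423497}{23} \approx -18413.0$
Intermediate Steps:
$A{\left(J \right)} = -160 - J$ ($A{\left(J \right)} = -7 - \left(153 + J\right) = -160 - J$)
$f{\left(x \right)} = 20 - 2 x$ ($f{\left(x \right)} = \left(-10 + x\right) \left(-2\right) = 20 - 2 x$)
$\frac{f{\left(-636 \right)} - 424789}{A{\left(-183 \right)}} = \frac{\left(20 - -1272\right) - 424789}{-160 - -183} = \frac{\left(20 + 1272\right) - 424789}{-160 + 183} = \frac{1292 - 424789}{23} = \left(-423497\right) \frac{1}{23} = - \frac{423497}{23}$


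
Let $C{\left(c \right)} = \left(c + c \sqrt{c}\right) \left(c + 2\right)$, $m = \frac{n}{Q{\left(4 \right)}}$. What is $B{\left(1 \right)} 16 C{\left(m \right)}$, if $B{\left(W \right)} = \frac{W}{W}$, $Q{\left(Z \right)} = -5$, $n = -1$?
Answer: $\frac{176}{25} + \frac{176 \sqrt{5}}{125} \approx 10.188$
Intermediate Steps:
$B{\left(W \right)} = 1$
$m = \frac{1}{5}$ ($m = - \frac{1}{-5} = \left(-1\right) \left(- \frac{1}{5}\right) = \frac{1}{5} \approx 0.2$)
$C{\left(c \right)} = \left(2 + c\right) \left(c + c^{\frac{3}{2}}\right)$ ($C{\left(c \right)} = \left(c + c^{\frac{3}{2}}\right) \left(2 + c\right) = \left(2 + c\right) \left(c + c^{\frac{3}{2}}\right)$)
$B{\left(1 \right)} 16 C{\left(m \right)} = 1 \cdot 16 \left(\left(\frac{1}{5}\right)^{2} + \left(\frac{1}{5}\right)^{\frac{5}{2}} + 2 \cdot \frac{1}{5} + \frac{2}{5 \sqrt{5}}\right) = 16 \left(\frac{1}{25} + \frac{\sqrt{5}}{125} + \frac{2}{5} + 2 \frac{\sqrt{5}}{25}\right) = 16 \left(\frac{1}{25} + \frac{\sqrt{5}}{125} + \frac{2}{5} + \frac{2 \sqrt{5}}{25}\right) = 16 \left(\frac{11}{25} + \frac{11 \sqrt{5}}{125}\right) = \frac{176}{25} + \frac{176 \sqrt{5}}{125}$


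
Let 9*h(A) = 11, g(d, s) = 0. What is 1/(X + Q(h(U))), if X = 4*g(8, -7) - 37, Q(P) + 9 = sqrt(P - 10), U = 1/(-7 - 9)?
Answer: -414/19123 - 3*I*sqrt(79)/19123 ≈ -0.021649 - 0.0013944*I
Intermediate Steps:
U = -1/16 (U = 1/(-16) = -1/16 ≈ -0.062500)
h(A) = 11/9 (h(A) = (1/9)*11 = 11/9)
Q(P) = -9 + sqrt(-10 + P) (Q(P) = -9 + sqrt(P - 10) = -9 + sqrt(-10 + P))
X = -37 (X = 4*0 - 37 = 0 - 37 = -37)
1/(X + Q(h(U))) = 1/(-37 + (-9 + sqrt(-10 + 11/9))) = 1/(-37 + (-9 + sqrt(-79/9))) = 1/(-37 + (-9 + I*sqrt(79)/3)) = 1/(-46 + I*sqrt(79)/3)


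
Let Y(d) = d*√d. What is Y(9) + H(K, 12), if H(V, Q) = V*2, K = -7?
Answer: 13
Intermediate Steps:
H(V, Q) = 2*V
Y(d) = d^(3/2)
Y(9) + H(K, 12) = 9^(3/2) + 2*(-7) = 27 - 14 = 13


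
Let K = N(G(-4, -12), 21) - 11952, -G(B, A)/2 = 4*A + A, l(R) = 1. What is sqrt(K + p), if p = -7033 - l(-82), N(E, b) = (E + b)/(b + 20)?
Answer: I*sqrt(31909685)/41 ≈ 137.78*I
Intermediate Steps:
G(B, A) = -10*A (G(B, A) = -2*(4*A + A) = -10*A)
N(E, b) = (E + b)/(20 + b)
p = -7034 (p = -7033 - 1*1 = -7033 - 1 = -7034)
K = -489891/41 (K = (-10*(-12) + 21)/(20 + 21) - 11952 = (120 + 21)/41 - 11952 = (1/41)*141 - 11952 = 141/41 - 11952 = -489891/41 ≈ -11949.)
sqrt(K + p) = sqrt(-489891/41 - 7034) = sqrt(-778285/41) = I*sqrt(31909685)/41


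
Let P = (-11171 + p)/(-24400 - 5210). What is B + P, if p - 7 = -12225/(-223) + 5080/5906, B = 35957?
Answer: 701123782132901/19498747590 ≈ 35957.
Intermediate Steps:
p = 41276478/658519 (p = 7 + (-12225/(-223) + 5080/5906) = 7 + (-12225*(-1/223) + 5080*(1/5906)) = 7 + (12225/223 + 2540/2953) = 7 + 36666845/658519 = 41276478/658519 ≈ 62.681)
P = 7315039271/19498747590 (P = (-11171 + 41276478/658519)/(-24400 - 5210) = -7315039271/658519/(-29610) = -7315039271/658519*(-1/29610) = 7315039271/19498747590 ≈ 0.37515)
B + P = 35957 + 7315039271/19498747590 = 701123782132901/19498747590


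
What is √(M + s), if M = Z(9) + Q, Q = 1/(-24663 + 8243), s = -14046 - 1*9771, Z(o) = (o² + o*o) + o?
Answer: I*√1593837352705/8210 ≈ 153.77*I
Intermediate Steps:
Z(o) = o + 2*o² (Z(o) = (o² + o²) + o = 2*o² + o = o + 2*o²)
s = -23817 (s = -14046 - 9771 = -23817)
Q = -1/16420 (Q = 1/(-16420) = -1/16420 ≈ -6.0901e-5)
M = 2807819/16420 (M = 9*(1 + 2*9) - 1/16420 = 9*(1 + 18) - 1/16420 = 9*19 - 1/16420 = 171 - 1/16420 = 2807819/16420 ≈ 171.00)
√(M + s) = √(2807819/16420 - 23817) = √(-388267321/16420) = I*√1593837352705/8210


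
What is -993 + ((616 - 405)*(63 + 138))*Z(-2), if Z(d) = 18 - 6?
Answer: 507939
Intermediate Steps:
Z(d) = 12
-993 + ((616 - 405)*(63 + 138))*Z(-2) = -993 + ((616 - 405)*(63 + 138))*12 = -993 + (211*201)*12 = -993 + 42411*12 = -993 + 508932 = 507939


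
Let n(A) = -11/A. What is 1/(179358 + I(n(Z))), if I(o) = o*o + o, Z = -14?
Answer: 196/35154443 ≈ 5.5754e-6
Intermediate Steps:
I(o) = o + o² (I(o) = o² + o = o + o²)
1/(179358 + I(n(Z))) = 1/(179358 + (-11/(-14))*(1 - 11/(-14))) = 1/(179358 + (-11*(-1/14))*(1 - 11*(-1/14))) = 1/(179358 + 11*(1 + 11/14)/14) = 1/(179358 + (11/14)*(25/14)) = 1/(179358 + 275/196) = 1/(35154443/196) = 196/35154443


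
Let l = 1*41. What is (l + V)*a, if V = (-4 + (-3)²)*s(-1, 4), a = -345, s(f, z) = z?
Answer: -21045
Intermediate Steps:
l = 41
V = 20 (V = (-4 + (-3)²)*4 = (-4 + 9)*4 = 5*4 = 20)
(l + V)*a = (41 + 20)*(-345) = 61*(-345) = -21045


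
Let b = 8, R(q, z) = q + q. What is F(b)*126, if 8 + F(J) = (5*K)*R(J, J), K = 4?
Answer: 39312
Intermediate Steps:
R(q, z) = 2*q
F(J) = -8 + 40*J (F(J) = -8 + (5*4)*(2*J) = -8 + 20*(2*J) = -8 + 40*J)
F(b)*126 = (-8 + 40*8)*126 = (-8 + 320)*126 = 312*126 = 39312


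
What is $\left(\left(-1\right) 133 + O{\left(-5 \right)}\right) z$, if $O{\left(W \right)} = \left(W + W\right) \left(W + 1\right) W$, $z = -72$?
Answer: $23976$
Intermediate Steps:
$O{\left(W \right)} = 2 W^{2} \left(1 + W\right)$ ($O{\left(W \right)} = 2 W \left(1 + W\right) W = 2 W^{2} \left(1 + W\right)$)
$\left(\left(-1\right) 133 + O{\left(-5 \right)}\right) z = \left(\left(-1\right) 133 + 2 \left(-5\right)^{2} \left(1 - 5\right)\right) \left(-72\right) = \left(-133 + 2 \cdot 25 \left(-4\right)\right) \left(-72\right) = \left(-133 - 200\right) \left(-72\right) = \left(-333\right) \left(-72\right) = 23976$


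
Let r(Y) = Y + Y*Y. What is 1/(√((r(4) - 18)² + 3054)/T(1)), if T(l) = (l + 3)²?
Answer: 8*√3058/1529 ≈ 0.28934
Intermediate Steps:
r(Y) = Y + Y²
T(l) = (3 + l)²
1/(√((r(4) - 18)² + 3054)/T(1)) = 1/(√((4*(1 + 4) - 18)² + 3054)/((3 + 1)²)) = 1/(√((4*5 - 18)² + 3054)/(4²)) = 1/(√((20 - 18)² + 3054)/16) = 1/(√(2² + 3054)*(1/16)) = 1/(√(4 + 3054)*(1/16)) = 1/(√3058*(1/16)) = 1/(√3058/16) = 8*√3058/1529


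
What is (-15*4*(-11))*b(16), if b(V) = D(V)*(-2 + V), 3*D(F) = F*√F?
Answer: 197120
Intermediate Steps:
D(F) = F^(3/2)/3 (D(F) = (F*√F)/3 = F^(3/2)/3)
b(V) = V^(3/2)*(-2 + V)/3 (b(V) = (V^(3/2)/3)*(-2 + V) = V^(3/2)*(-2 + V)/3)
(-15*4*(-11))*b(16) = (-15*4*(-11))*(16^(3/2)*(-2 + 16)/3) = (-60*(-11))*((⅓)*64*14) = 660*(896/3) = 197120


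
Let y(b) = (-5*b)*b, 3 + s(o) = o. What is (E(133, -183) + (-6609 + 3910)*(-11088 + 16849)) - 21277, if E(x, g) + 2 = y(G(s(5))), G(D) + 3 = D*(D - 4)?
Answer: -15570463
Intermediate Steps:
s(o) = -3 + o
G(D) = -3 + D*(-4 + D) (G(D) = -3 + D*(D - 4) = -3 + D*(-4 + D))
y(b) = -5*b**2
E(x, g) = -247 (E(x, g) = -2 - 5*(-3 + (-3 + 5)**2 - 4*(-3 + 5))**2 = -2 - 5*(-3 + 2**2 - 4*2)**2 = -2 - 5*(-3 + 4 - 8)**2 = -2 - 5*(-7)**2 = -2 - 5*49 = -2 - 245 = -247)
(E(133, -183) + (-6609 + 3910)*(-11088 + 16849)) - 21277 = (-247 + (-6609 + 3910)*(-11088 + 16849)) - 21277 = (-247 - 2699*5761) - 21277 = (-247 - 15548939) - 21277 = -15549186 - 21277 = -15570463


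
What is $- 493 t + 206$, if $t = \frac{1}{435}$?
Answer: $\frac{3073}{15} \approx 204.87$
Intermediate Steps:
$t = \frac{1}{435} \approx 0.0022989$
$- 493 t + 206 = \left(-493\right) \frac{1}{435} + 206 = - \frac{17}{15} + 206 = \frac{3073}{15}$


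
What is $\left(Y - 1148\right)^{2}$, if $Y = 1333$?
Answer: $34225$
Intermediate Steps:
$\left(Y - 1148\right)^{2} = \left(1333 - 1148\right)^{2} = 185^{2} = 34225$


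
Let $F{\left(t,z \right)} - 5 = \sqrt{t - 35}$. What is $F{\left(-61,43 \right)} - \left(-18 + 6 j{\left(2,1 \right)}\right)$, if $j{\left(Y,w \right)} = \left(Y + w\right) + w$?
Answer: $-1 + 4 i \sqrt{6} \approx -1.0 + 9.798 i$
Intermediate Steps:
$F{\left(t,z \right)} = 5 + \sqrt{-35 + t}$ ($F{\left(t,z \right)} = 5 + \sqrt{t - 35} = 5 + \sqrt{-35 + t}$)
$j{\left(Y,w \right)} = Y + 2 w$
$F{\left(-61,43 \right)} - \left(-18 + 6 j{\left(2,1 \right)}\right) = \left(5 + \sqrt{-35 - 61}\right) - \left(-18 + 6 \left(2 + 2 \cdot 1\right)\right) = \left(5 + \sqrt{-96}\right) - \left(-18 + 6 \left(2 + 2\right)\right) = \left(5 + 4 i \sqrt{6}\right) - \left(-18 + 6 \cdot 4\right) = \left(5 + 4 i \sqrt{6}\right) - \left(-18 + 24\right) = \left(5 + 4 i \sqrt{6}\right) - 6 = -1 + 4 i \sqrt{6}$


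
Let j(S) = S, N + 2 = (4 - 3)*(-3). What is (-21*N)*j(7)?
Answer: 735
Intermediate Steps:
N = -5 (N = -2 + (4 - 3)*(-3) = -2 + 1*(-3) = -2 - 3 = -5)
(-21*N)*j(7) = -21*(-5)*7 = 105*7 = 735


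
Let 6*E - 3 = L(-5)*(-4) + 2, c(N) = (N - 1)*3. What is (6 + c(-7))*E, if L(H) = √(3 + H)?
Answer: -15 + 12*I*√2 ≈ -15.0 + 16.971*I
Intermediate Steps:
c(N) = -3 + 3*N (c(N) = (-1 + N)*3 = -3 + 3*N)
E = ⅚ - 2*I*√2/3 (E = ½ + (√(3 - 5)*(-4) + 2)/6 = ½ + (√(-2)*(-4) + 2)/6 = ½ + ((I*√2)*(-4) + 2)/6 = ½ + (-4*I*√2 + 2)/6 = ½ + (2 - 4*I*√2)/6 = ½ + (⅓ - 2*I*√2/3) = ⅚ - 2*I*√2/3 ≈ 0.83333 - 0.94281*I)
(6 + c(-7))*E = (6 + (-3 + 3*(-7)))*(⅚ - 2*I*√2/3) = (6 + (-3 - 21))*(⅚ - 2*I*√2/3) = (6 - 24)*(⅚ - 2*I*√2/3) = -18*(⅚ - 2*I*√2/3) = -15 + 12*I*√2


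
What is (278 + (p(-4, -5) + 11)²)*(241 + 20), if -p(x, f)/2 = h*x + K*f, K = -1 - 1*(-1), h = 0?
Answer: 104139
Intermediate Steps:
K = 0 (K = -1 + 1 = 0)
p(x, f) = 0 (p(x, f) = -2*(0*x + 0*f) = -2*(0 + 0) = -2*0 = 0)
(278 + (p(-4, -5) + 11)²)*(241 + 20) = (278 + (0 + 11)²)*(241 + 20) = (278 + 11²)*261 = (278 + 121)*261 = 399*261 = 104139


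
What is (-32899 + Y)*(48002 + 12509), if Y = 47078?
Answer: 857985469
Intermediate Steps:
(-32899 + Y)*(48002 + 12509) = (-32899 + 47078)*(48002 + 12509) = 14179*60511 = 857985469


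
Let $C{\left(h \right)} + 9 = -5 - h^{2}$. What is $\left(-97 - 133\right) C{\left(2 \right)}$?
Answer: $4140$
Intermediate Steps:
$C{\left(h \right)} = -14 - h^{2}$ ($C{\left(h \right)} = -9 - \left(5 + h^{2}\right) = -14 - h^{2}$)
$\left(-97 - 133\right) C{\left(2 \right)} = \left(-97 - 133\right) \left(-14 - 2^{2}\right) = - 230 \left(-14 - 4\right) = \left(-230\right) \left(-18\right) = 4140$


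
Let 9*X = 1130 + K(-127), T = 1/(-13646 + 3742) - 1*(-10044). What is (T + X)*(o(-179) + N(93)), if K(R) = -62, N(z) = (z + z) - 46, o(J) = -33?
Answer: 32308986943/29712 ≈ 1.0874e+6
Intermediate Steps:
N(z) = -46 + 2*z (N(z) = 2*z - 46 = -46 + 2*z)
T = 99475775/9904 (T = 1/(-9904) + 10044 = -1/9904 + 10044 = 99475775/9904 ≈ 10044.)
X = 356/3 (X = (1130 - 62)/9 = (1/9)*1068 = 356/3 ≈ 118.67)
(T + X)*(o(-179) + N(93)) = (99475775/9904 + 356/3)*(-33 + (-46 + 2*93)) = 301953149*(-33 + (-46 + 186))/29712 = 301953149*(-33 + 140)/29712 = (301953149/29712)*107 = 32308986943/29712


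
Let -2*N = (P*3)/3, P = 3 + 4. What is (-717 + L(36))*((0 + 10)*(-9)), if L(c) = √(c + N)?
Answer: 64530 - 45*√130 ≈ 64017.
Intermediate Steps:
P = 7
N = -7/2 (N = -7*3/(2*3) = -21/(2*3) = -½*7 = -7/2 ≈ -3.5000)
L(c) = √(-7/2 + c) (L(c) = √(c - 7/2) = √(-7/2 + c))
(-717 + L(36))*((0 + 10)*(-9)) = (-717 + √(-14 + 4*36)/2)*((0 + 10)*(-9)) = (-717 + √(-14 + 144)/2)*(10*(-9)) = (-717 + √130/2)*(-90) = 64530 - 45*√130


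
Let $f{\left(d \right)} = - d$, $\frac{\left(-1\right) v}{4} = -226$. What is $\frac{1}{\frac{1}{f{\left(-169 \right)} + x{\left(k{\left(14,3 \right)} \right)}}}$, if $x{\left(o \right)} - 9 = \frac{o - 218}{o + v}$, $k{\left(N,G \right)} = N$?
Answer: $\frac{1600}{9} \approx 177.78$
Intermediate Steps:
$v = 904$ ($v = \left(-4\right) \left(-226\right) = 904$)
$x{\left(o \right)} = 9 + \frac{-218 + o}{904 + o}$ ($x{\left(o \right)} = 9 + \frac{o - 218}{o + 904} = 9 + \frac{-218 + o}{904 + o}$)
$\frac{1}{\frac{1}{f{\left(-169 \right)} + x{\left(k{\left(14,3 \right)} \right)}}} = \frac{1}{\frac{1}{\left(-1\right) \left(-169\right) + \frac{2 \left(3959 + 5 \cdot 14\right)}{904 + 14}}} = \frac{1}{\frac{1}{169 + \frac{2 \left(3959 + 70\right)}{918}}} = \frac{1}{\frac{1}{169 + 2 \cdot \frac{1}{918} \cdot 4029}} = \frac{1}{\frac{1}{169 + \frac{79}{9}}} = \frac{1}{\frac{1}{\frac{1600}{9}}} = \frac{1}{\frac{9}{1600}} = \frac{1600}{9}$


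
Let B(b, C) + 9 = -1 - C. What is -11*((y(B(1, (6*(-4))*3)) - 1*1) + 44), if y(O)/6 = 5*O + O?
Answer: -25025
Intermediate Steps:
B(b, C) = -10 - C (B(b, C) = -9 + (-1 - C) = -10 - C)
y(O) = 36*O (y(O) = 6*(5*O + O) = 6*(6*O) = 36*O)
-11*((y(B(1, (6*(-4))*3)) - 1*1) + 44) = -11*((36*(-10 - 6*(-4)*3) - 1*1) + 44) = -11*((36*(-10 - (-24)*3) - 1) + 44) = -11*((36*(-10 - 1*(-72)) - 1) + 44) = -11*((36*(-10 + 72) - 1) + 44) = -11*((36*62 - 1) + 44) = -11*((2232 - 1) + 44) = -11*(2231 + 44) = -11*2275 = -25025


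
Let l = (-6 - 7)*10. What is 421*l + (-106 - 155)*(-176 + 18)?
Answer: -13492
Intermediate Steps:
l = -130 (l = -13*10 = -130)
421*l + (-106 - 155)*(-176 + 18) = 421*(-130) + (-106 - 155)*(-176 + 18) = -54730 - 261*(-158) = -54730 + 41238 = -13492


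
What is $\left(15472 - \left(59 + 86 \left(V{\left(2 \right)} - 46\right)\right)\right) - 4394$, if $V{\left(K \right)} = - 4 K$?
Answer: $15663$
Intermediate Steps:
$\left(15472 - \left(59 + 86 \left(V{\left(2 \right)} - 46\right)\right)\right) - 4394 = \left(15472 - \left(59 + 86 \left(\left(-4\right) 2 - 46\right)\right)\right) - 4394 = \left(15472 - \left(59 + 86 \left(-8 - 46\right)\right)\right) - 4394 = \left(15472 - -4585\right) - 4394 = \left(15472 + \left(4644 - 59\right)\right) - 4394 = \left(15472 + 4585\right) - 4394 = 20057 - 4394 = 15663$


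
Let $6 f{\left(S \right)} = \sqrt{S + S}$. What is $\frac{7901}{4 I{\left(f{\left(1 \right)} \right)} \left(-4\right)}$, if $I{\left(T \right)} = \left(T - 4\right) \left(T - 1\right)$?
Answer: $- \frac{5190957}{39032} - \frac{1066635 \sqrt{2}}{39032} \approx -171.64$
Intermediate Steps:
$f{\left(S \right)} = \frac{\sqrt{2} \sqrt{S}}{6}$ ($f{\left(S \right)} = \frac{\sqrt{S + S}}{6} = \frac{\sqrt{2 S}}{6} = \frac{\sqrt{2} \sqrt{S}}{6}$)
$I{\left(T \right)} = \left(-1 + T\right) \left(-4 + T\right)$ ($I{\left(T \right)} = \left(-4 + T\right) \left(-1 + T\right) = \left(-1 + T\right) \left(-4 + T\right)$)
$\frac{7901}{4 I{\left(f{\left(1 \right)} \right)} \left(-4\right)} = \frac{7901}{4 \left(4 + \left(\frac{\sqrt{2} \sqrt{1}}{6}\right)^{2} - 5 \frac{\sqrt{2} \sqrt{1}}{6}\right) \left(-4\right)} = \frac{7901}{4 \left(4 + \left(\frac{1}{6} \sqrt{2} \cdot 1\right)^{2} - 5 \cdot \frac{1}{6} \sqrt{2} \cdot 1\right) \left(-4\right)} = \frac{7901}{4 \left(4 + \left(\frac{\sqrt{2}}{6}\right)^{2} - 5 \frac{\sqrt{2}}{6}\right) \left(-4\right)} = \frac{7901}{4 \left(4 + \frac{1}{18} - \frac{5 \sqrt{2}}{6}\right) \left(-4\right)} = \frac{7901}{4 \left(\frac{73}{18} - \frac{5 \sqrt{2}}{6}\right) \left(-4\right)} = \frac{7901}{\left(\frac{146}{9} - \frac{10 \sqrt{2}}{3}\right) \left(-4\right)} = \frac{7901}{- \frac{584}{9} + \frac{40 \sqrt{2}}{3}}$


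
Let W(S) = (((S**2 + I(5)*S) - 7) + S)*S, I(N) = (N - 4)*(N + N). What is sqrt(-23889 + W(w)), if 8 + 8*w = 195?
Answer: I*sqrt(5396938)/32 ≈ 72.598*I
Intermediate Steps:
w = 187/8 (w = -1 + (1/8)*195 = -1 + 195/8 = 187/8 ≈ 23.375)
I(N) = 2*N*(-4 + N) (I(N) = (-4 + N)*(2*N) = 2*N*(-4 + N))
W(S) = S*(-7 + S**2 + 11*S) (W(S) = (((S**2 + (2*5*(-4 + 5))*S) - 7) + S)*S = (((S**2 + (2*5*1)*S) - 7) + S)*S = (((S**2 + 10*S) - 7) + S)*S = ((-7 + S**2 + 10*S) + S)*S = (-7 + S**2 + 11*S)*S = S*(-7 + S**2 + 11*S))
sqrt(-23889 + W(w)) = sqrt(-23889 + 187*(-7 + (187/8)**2 + 11*(187/8))/8) = sqrt(-23889 + 187*(-7 + 34969/64 + 2057/8)/8) = sqrt(-23889 + (187/8)*(50977/64)) = sqrt(-23889 + 9532699/512) = sqrt(-2698469/512) = I*sqrt(5396938)/32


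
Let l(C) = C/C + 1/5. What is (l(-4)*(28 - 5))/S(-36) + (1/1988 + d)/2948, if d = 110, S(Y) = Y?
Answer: -64116961/87909360 ≈ -0.72935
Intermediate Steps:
l(C) = 6/5 (l(C) = 1 + 1*(⅕) = 1 + ⅕ = 6/5)
(l(-4)*(28 - 5))/S(-36) + (1/1988 + d)/2948 = (6*(28 - 5)/5)/(-36) + (1/1988 + 110)/2948 = ((6/5)*23)*(-1/36) + (1/1988 + 110)*(1/2948) = (138/5)*(-1/36) + (218681/1988)*(1/2948) = -23/30 + 218681/5860624 = -64116961/87909360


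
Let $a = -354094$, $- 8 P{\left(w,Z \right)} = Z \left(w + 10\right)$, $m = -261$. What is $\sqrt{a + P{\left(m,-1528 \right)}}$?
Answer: $i \sqrt{402035} \approx 634.06 i$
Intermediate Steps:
$P{\left(w,Z \right)} = - \frac{Z \left(10 + w\right)}{8}$ ($P{\left(w,Z \right)} = - \frac{Z \left(w + 10\right)}{8} = - \frac{Z \left(10 + w\right)}{8}$)
$\sqrt{a + P{\left(m,-1528 \right)}} = \sqrt{-354094 - - 191 \left(10 - 261\right)} = \sqrt{-354094 - \left(-191\right) \left(-251\right)} = \sqrt{-354094 - 47941} = \sqrt{-402035} = i \sqrt{402035}$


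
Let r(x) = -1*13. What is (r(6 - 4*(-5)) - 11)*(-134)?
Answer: 3216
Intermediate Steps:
r(x) = -13
(r(6 - 4*(-5)) - 11)*(-134) = (-13 - 11)*(-134) = -24*(-134) = 3216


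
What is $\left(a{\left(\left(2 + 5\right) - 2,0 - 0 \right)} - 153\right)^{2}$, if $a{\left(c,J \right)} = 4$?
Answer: $22201$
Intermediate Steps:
$\left(a{\left(\left(2 + 5\right) - 2,0 - 0 \right)} - 153\right)^{2} = \left(4 - 153\right)^{2} = \left(-149\right)^{2} = 22201$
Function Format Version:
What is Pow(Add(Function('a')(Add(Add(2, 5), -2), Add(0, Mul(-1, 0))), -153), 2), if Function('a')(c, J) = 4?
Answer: 22201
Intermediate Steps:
Pow(Add(Function('a')(Add(Add(2, 5), -2), Add(0, Mul(-1, 0))), -153), 2) = Pow(Add(4, -153), 2) = Pow(-149, 2) = 22201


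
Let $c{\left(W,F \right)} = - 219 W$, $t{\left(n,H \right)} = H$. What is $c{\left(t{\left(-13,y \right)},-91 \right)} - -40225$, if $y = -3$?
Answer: $40882$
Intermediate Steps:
$c{\left(t{\left(-13,y \right)},-91 \right)} - -40225 = \left(-219\right) \left(-3\right) - -40225 = 657 + 40225 = 40882$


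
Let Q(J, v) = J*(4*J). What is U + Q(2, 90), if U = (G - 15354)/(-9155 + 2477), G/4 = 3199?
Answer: 54703/3339 ≈ 16.383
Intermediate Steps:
G = 12796 (G = 4*3199 = 12796)
U = 1279/3339 (U = (12796 - 15354)/(-9155 + 2477) = -2558/(-6678) = -2558*(-1/6678) = 1279/3339 ≈ 0.38305)
Q(J, v) = 4*J**2
U + Q(2, 90) = 1279/3339 + 4*2**2 = 1279/3339 + 4*4 = 1279/3339 + 16 = 54703/3339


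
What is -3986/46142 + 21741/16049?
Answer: 469600954/370266479 ≈ 1.2683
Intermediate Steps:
-3986/46142 + 21741/16049 = -3986*1/46142 + 21741*(1/16049) = -1993/23071 + 21741/16049 = 469600954/370266479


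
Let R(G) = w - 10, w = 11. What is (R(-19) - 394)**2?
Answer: 154449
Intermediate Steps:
R(G) = 1 (R(G) = 11 - 10 = 1)
(R(-19) - 394)**2 = (1 - 394)**2 = (-393)**2 = 154449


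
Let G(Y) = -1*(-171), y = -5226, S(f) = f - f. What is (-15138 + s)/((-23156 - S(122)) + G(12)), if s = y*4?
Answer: 36042/22985 ≈ 1.5681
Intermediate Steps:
S(f) = 0
s = -20904 (s = -5226*4 = -20904)
G(Y) = 171
(-15138 + s)/((-23156 - S(122)) + G(12)) = (-15138 - 20904)/((-23156 - 1*0) + 171) = -36042/((-23156 + 0) + 171) = -36042/(-23156 + 171) = -36042/(-22985) = -36042*(-1/22985) = 36042/22985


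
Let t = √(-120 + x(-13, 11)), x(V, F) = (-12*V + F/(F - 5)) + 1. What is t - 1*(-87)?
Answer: 87 + √1398/6 ≈ 93.232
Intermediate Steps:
x(V, F) = 1 - 12*V + F/(-5 + F) (x(V, F) = (-12*V + F/(-5 + F)) + 1 = 1 - 12*V + F/(-5 + F))
t = √1398/6 (t = √(-120 + (-5 + 2*11 + 60*(-13) - 12*11*(-13))/(-5 + 11)) = √(-120 + (-5 + 22 - 780 + 1716)/6) = √(-120 + (⅙)*953) = √(-120 + 953/6) = √(233/6) = √1398/6 ≈ 6.2316)
t - 1*(-87) = √1398/6 - 1*(-87) = √1398/6 + 87 = 87 + √1398/6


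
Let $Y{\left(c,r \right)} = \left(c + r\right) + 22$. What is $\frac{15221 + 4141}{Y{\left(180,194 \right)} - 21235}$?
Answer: $- \frac{2766}{2977} \approx -0.92912$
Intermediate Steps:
$Y{\left(c,r \right)} = 22 + c + r$
$\frac{15221 + 4141}{Y{\left(180,194 \right)} - 21235} = \frac{15221 + 4141}{\left(22 + 180 + 194\right) - 21235} = \frac{19362}{396 - 21235} = \frac{19362}{-20839} = 19362 \left(- \frac{1}{20839}\right) = - \frac{2766}{2977}$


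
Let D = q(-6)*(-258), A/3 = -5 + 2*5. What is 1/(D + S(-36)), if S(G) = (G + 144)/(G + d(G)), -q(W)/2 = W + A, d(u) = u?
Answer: 2/9285 ≈ 0.00021540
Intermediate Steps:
A = 15 (A = 3*(-5 + 2*5) = 3*(-5 + 10) = 3*5 = 15)
q(W) = -30 - 2*W (q(W) = -2*(W + 15) = -2*(15 + W) = -30 - 2*W)
S(G) = (144 + G)/(2*G) (S(G) = (G + 144)/(G + G) = (144 + G)/((2*G)) = (144 + G)*(1/(2*G)) = (144 + G)/(2*G))
D = 4644 (D = (-30 - 2*(-6))*(-258) = (-30 + 12)*(-258) = -18*(-258) = 4644)
1/(D + S(-36)) = 1/(4644 + (½)*(144 - 36)/(-36)) = 1/(4644 + (½)*(-1/36)*108) = 1/(4644 - 3/2) = 1/(9285/2) = 2/9285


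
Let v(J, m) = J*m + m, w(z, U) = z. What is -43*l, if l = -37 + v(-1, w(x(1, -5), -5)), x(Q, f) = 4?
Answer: 1591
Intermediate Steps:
v(J, m) = m + J*m
l = -37 (l = -37 + 4*(1 - 1) = -37 + 4*0 = -37 + 0 = -37)
-43*l = -43*(-37) = 1591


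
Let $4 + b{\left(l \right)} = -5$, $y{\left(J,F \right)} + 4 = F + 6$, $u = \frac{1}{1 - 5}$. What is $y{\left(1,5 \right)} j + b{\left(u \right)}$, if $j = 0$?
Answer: $-9$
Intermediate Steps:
$u = - \frac{1}{4}$ ($u = \frac{1}{-4} = - \frac{1}{4} \approx -0.25$)
$y{\left(J,F \right)} = 2 + F$ ($y{\left(J,F \right)} = -4 + \left(F + 6\right) = -4 + \left(6 + F\right) = 2 + F$)
$b{\left(l \right)} = -9$ ($b{\left(l \right)} = -4 - 5 = -9$)
$y{\left(1,5 \right)} j + b{\left(u \right)} = \left(2 + 5\right) 0 - 9 = 7 \cdot 0 - 9 = 0 - 9 = -9$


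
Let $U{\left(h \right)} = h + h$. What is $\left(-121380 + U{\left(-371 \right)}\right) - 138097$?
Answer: $-260219$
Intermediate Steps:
$U{\left(h \right)} = 2 h$
$\left(-121380 + U{\left(-371 \right)}\right) - 138097 = \left(-121380 + 2 \left(-371\right)\right) - 138097 = \left(-121380 - 742\right) - 138097 = -122122 - 138097 = -260219$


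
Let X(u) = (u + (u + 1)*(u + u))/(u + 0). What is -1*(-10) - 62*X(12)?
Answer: -1664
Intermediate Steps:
X(u) = (u + 2*u*(1 + u))/u (X(u) = (u + (1 + u)*(2*u))/u = (u + 2*u*(1 + u))/u)
-1*(-10) - 62*X(12) = -1*(-10) - 62*(3 + 2*12) = 10 - 62*(3 + 24) = 10 - 62*27 = 10 - 1674 = -1664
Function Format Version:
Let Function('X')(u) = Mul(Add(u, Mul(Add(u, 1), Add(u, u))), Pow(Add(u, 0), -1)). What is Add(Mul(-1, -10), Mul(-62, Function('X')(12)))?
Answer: -1664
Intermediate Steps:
Function('X')(u) = Mul(Pow(u, -1), Add(u, Mul(2, u, Add(1, u)))) (Function('X')(u) = Mul(Add(u, Mul(Add(1, u), Mul(2, u))), Pow(u, -1)) = Mul(Add(u, Mul(2, u, Add(1, u))), Pow(u, -1)) = Mul(Pow(u, -1), Add(u, Mul(2, u, Add(1, u)))))
Add(Mul(-1, -10), Mul(-62, Function('X')(12))) = Add(Mul(-1, -10), Mul(-62, Add(3, Mul(2, 12)))) = Add(10, Mul(-62, Add(3, 24))) = Add(10, Mul(-62, 27)) = Add(10, -1674) = -1664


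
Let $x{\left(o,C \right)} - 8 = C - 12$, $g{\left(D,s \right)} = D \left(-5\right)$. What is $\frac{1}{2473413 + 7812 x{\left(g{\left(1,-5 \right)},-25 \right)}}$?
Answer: $\frac{1}{2246865} \approx 4.4506 \cdot 10^{-7}$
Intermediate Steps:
$g{\left(D,s \right)} = - 5 D$
$x{\left(o,C \right)} = -4 + C$ ($x{\left(o,C \right)} = 8 + \left(C - 12\right) = 8 + \left(-12 + C\right) = -4 + C$)
$\frac{1}{2473413 + 7812 x{\left(g{\left(1,-5 \right)},-25 \right)}} = \frac{1}{2473413 + 7812 \left(-4 - 25\right)} = \frac{1}{2473413 + 7812 \left(-29\right)} = \frac{1}{2473413 - 226548} = \frac{1}{2246865}$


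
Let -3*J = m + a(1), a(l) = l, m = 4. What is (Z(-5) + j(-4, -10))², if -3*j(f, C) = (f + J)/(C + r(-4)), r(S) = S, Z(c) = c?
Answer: 418609/15876 ≈ 26.367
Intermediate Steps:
J = -5/3 (J = -(4 + 1)/3 = -⅓*5 = -5/3 ≈ -1.6667)
j(f, C) = -(-5/3 + f)/(3*(-4 + C)) (j(f, C) = -(f - 5/3)/(3*(C - 4)) = -(-5/3 + f)/(3*(-4 + C)))
(Z(-5) + j(-4, -10))² = (-5 + (5 - 3*(-4))/(9*(-4 - 10)))² = (-5 + (⅑)*(5 + 12)/(-14))² = (-5 + (⅑)*(-1/14)*17)² = (-5 - 17/126)² = (-647/126)² = 418609/15876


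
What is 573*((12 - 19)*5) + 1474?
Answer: -18581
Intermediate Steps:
573*((12 - 19)*5) + 1474 = 573*(-7*5) + 1474 = 573*(-35) + 1474 = -20055 + 1474 = -18581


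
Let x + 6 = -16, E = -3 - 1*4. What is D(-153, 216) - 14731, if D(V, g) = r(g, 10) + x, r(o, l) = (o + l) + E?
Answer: -14534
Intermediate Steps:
E = -7 (E = -3 - 4 = -7)
r(o, l) = -7 + l + o (r(o, l) = (o + l) - 7 = (l + o) - 7 = -7 + l + o)
x = -22 (x = -6 - 16 = -22)
D(V, g) = -19 + g (D(V, g) = (-7 + 10 + g) - 22 = (3 + g) - 22 = -19 + g)
D(-153, 216) - 14731 = (-19 + 216) - 14731 = 197 - 14731 = -14534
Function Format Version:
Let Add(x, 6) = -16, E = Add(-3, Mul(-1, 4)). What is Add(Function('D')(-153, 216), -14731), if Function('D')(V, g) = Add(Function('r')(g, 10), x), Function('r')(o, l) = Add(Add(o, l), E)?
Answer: -14534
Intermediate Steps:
E = -7 (E = Add(-3, -4) = -7)
Function('r')(o, l) = Add(-7, l, o) (Function('r')(o, l) = Add(Add(o, l), -7) = Add(Add(l, o), -7) = Add(-7, l, o))
x = -22 (x = Add(-6, -16) = -22)
Function('D')(V, g) = Add(-19, g) (Function('D')(V, g) = Add(Add(-7, 10, g), -22) = Add(Add(3, g), -22) = Add(-19, g))
Add(Function('D')(-153, 216), -14731) = Add(Add(-19, 216), -14731) = Add(197, -14731) = -14534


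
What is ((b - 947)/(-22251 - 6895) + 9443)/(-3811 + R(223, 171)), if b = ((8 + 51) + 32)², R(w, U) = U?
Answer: -1810647/697970 ≈ -2.5942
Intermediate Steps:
b = 8281 (b = (59 + 32)² = 91² = 8281)
((b - 947)/(-22251 - 6895) + 9443)/(-3811 + R(223, 171)) = ((8281 - 947)/(-22251 - 6895) + 9443)/(-3811 + 171) = (7334/(-29146) + 9443)/(-3640) = (7334*(-1/29146) + 9443)*(-1/3640) = (-193/767 + 9443)*(-1/3640) = (7242588/767)*(-1/3640) = -1810647/697970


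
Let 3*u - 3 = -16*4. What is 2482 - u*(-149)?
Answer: -1643/3 ≈ -547.67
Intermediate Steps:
u = -61/3 (u = 1 + (-16*4)/3 = 1 + (⅓)*(-64) = 1 - 64/3 = -61/3 ≈ -20.333)
2482 - u*(-149) = 2482 - (-61)*(-149)/3 = 2482 - 1*9089/3 = 2482 - 9089/3 = -1643/3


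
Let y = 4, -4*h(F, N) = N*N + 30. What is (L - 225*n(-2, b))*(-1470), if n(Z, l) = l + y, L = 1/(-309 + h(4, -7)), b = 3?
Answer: 608911926/263 ≈ 2.3153e+6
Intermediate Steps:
h(F, N) = -15/2 - N²/4 (h(F, N) = -(N*N + 30)/4 = -(N² + 30)/4 = -(30 + N²)/4 = -15/2 - N²/4)
L = -4/1315 (L = 1/(-309 + (-15/2 - ¼*(-7)²)) = 1/(-309 + (-15/2 - ¼*49)) = 1/(-309 + (-15/2 - 49/4)) = 1/(-309 - 79/4) = 1/(-1315/4) = -4/1315 ≈ -0.0030418)
n(Z, l) = 4 + l (n(Z, l) = l + 4 = 4 + l)
(L - 225*n(-2, b))*(-1470) = (-4/1315 - 225*(4 + 3))*(-1470) = (-4/1315 - 225*7)*(-1470) = (-4/1315 - 1575)*(-1470) = -2071129/1315*(-1470) = 608911926/263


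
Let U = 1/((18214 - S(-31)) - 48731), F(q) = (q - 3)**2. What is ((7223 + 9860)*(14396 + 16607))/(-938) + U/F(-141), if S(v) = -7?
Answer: -23933544279701827/42387909120 ≈ -5.6463e+5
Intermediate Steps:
F(q) = (-3 + q)**2
U = -1/30510 (U = 1/((18214 - 1*(-7)) - 48731) = 1/((18214 + 7) - 48731) = 1/(18221 - 48731) = 1/(-30510) = -1/30510 ≈ -3.2776e-5)
((7223 + 9860)*(14396 + 16607))/(-938) + U/F(-141) = ((7223 + 9860)*(14396 + 16607))/(-938) - 1/(30510*(-3 - 141)**2) = (17083*31003)*(-1/938) - 1/(30510*((-144)**2)) = 529624249*(-1/938) - 1/30510/20736 = -75660607/134 - 1/30510*1/20736 = -75660607/134 - 1/632655360 = -23933544279701827/42387909120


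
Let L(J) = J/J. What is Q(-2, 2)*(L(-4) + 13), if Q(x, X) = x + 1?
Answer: -14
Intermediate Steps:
Q(x, X) = 1 + x
L(J) = 1
Q(-2, 2)*(L(-4) + 13) = (1 - 2)*(1 + 13) = -1*14 = -14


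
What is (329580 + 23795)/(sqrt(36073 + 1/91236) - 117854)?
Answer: -3799674420861000/1267225090014347 - 706750*sqrt(75067982427261)/1267225090014347 ≈ -3.0033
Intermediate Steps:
(329580 + 23795)/(sqrt(36073 + 1/91236) - 117854) = 353375/(sqrt(36073 + 1/91236) - 117854) = 353375/(sqrt(3291156229/91236) - 117854) = 353375/(sqrt(75067982427261)/45618 - 117854) = 353375/(-117854 + sqrt(75067982427261)/45618)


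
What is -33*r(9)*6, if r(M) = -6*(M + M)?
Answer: 21384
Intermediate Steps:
r(M) = -12*M (r(M) = -6*2*M = -12*M)
-33*r(9)*6 = -(-396)*9*6 = -33*(-108)*6 = 3564*6 = 21384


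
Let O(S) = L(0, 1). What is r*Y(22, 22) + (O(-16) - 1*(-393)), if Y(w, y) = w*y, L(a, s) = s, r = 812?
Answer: 393402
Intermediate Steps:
O(S) = 1
r*Y(22, 22) + (O(-16) - 1*(-393)) = 812*(22*22) + (1 - 1*(-393)) = 812*484 + (1 + 393) = 393008 + 394 = 393402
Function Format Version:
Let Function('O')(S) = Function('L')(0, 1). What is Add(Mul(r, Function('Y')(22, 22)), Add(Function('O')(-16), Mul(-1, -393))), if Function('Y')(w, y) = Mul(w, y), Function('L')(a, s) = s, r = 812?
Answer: 393402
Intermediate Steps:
Function('O')(S) = 1
Add(Mul(r, Function('Y')(22, 22)), Add(Function('O')(-16), Mul(-1, -393))) = Add(Mul(812, Mul(22, 22)), Add(1, Mul(-1, -393))) = Add(Mul(812, 484), Add(1, 393)) = Add(393008, 394) = 393402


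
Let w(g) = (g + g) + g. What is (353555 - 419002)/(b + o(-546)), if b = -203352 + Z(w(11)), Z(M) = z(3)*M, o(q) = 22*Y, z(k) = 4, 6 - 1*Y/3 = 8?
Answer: 65447/203352 ≈ 0.32184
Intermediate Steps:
Y = -6 (Y = 18 - 3*8 = 18 - 24 = -6)
w(g) = 3*g (w(g) = 2*g + g = 3*g)
o(q) = -132 (o(q) = 22*(-6) = -132)
Z(M) = 4*M
b = -203220 (b = -203352 + 4*(3*11) = -203352 + 4*33 = -203352 + 132 = -203220)
(353555 - 419002)/(b + o(-546)) = (353555 - 419002)/(-203220 - 132) = -65447/(-203352) = -65447*(-1/203352) = 65447/203352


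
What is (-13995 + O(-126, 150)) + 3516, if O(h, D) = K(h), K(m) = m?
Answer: -10605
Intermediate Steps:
O(h, D) = h
(-13995 + O(-126, 150)) + 3516 = (-13995 - 126) + 3516 = -14121 + 3516 = -10605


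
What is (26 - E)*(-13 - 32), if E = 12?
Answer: -630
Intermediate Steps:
(26 - E)*(-13 - 32) = (26 - 1*12)*(-13 - 32) = (26 - 12)*(-45) = 14*(-45) = -630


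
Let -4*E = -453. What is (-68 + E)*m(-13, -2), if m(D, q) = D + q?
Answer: -2715/4 ≈ -678.75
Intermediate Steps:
E = 453/4 (E = -¼*(-453) = 453/4 ≈ 113.25)
(-68 + E)*m(-13, -2) = (-68 + 453/4)*(-13 - 2) = (181/4)*(-15) = -2715/4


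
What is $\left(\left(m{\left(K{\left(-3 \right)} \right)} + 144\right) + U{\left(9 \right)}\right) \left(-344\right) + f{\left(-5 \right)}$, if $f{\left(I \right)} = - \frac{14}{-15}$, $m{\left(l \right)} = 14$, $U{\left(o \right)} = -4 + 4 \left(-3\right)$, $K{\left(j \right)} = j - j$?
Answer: $- \frac{732706}{15} \approx -48847.0$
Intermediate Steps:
$K{\left(j \right)} = 0$
$U{\left(o \right)} = -16$ ($U{\left(o \right)} = -4 - 12 = -16$)
$f{\left(I \right)} = \frac{14}{15}$ ($f{\left(I \right)} = \left(-14\right) \left(- \frac{1}{15}\right) = \frac{14}{15}$)
$\left(\left(m{\left(K{\left(-3 \right)} \right)} + 144\right) + U{\left(9 \right)}\right) \left(-344\right) + f{\left(-5 \right)} = \left(\left(14 + 144\right) - 16\right) \left(-344\right) + \frac{14}{15} = \left(158 - 16\right) \left(-344\right) + \frac{14}{15} = 142 \left(-344\right) + \frac{14}{15} = -48848 + \frac{14}{15} = - \frac{732706}{15}$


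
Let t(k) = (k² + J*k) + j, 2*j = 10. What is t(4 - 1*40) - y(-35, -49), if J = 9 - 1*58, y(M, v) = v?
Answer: 3114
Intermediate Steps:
J = -49 (J = 9 - 58 = -49)
j = 5 (j = (½)*10 = 5)
t(k) = 5 + k² - 49*k (t(k) = (k² - 49*k) + 5 = 5 + k² - 49*k)
t(4 - 1*40) - y(-35, -49) = (5 + (4 - 1*40)² - 49*(4 - 1*40)) - 1*(-49) = (5 + (4 - 40)² - 49*(4 - 40)) + 49 = (5 + (-36)² - 49*(-36)) + 49 = (5 + 1296 + 1764) + 49 = 3065 + 49 = 3114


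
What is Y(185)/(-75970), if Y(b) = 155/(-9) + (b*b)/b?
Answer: -151/68373 ≈ -0.0022085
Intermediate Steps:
Y(b) = -155/9 + b (Y(b) = 155*(-1/9) + b**2/b = -155/9 + b)
Y(185)/(-75970) = (-155/9 + 185)/(-75970) = (1510/9)*(-1/75970) = -151/68373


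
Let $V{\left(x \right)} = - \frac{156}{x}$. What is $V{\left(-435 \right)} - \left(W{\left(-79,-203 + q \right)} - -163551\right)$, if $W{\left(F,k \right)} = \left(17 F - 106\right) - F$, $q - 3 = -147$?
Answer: $- \frac{23516193}{145} \approx -1.6218 \cdot 10^{5}$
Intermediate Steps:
$q = -144$ ($q = 3 - 147 = -144$)
$W{\left(F,k \right)} = -106 + 16 F$ ($W{\left(F,k \right)} = \left(-106 + 17 F\right) - F = -106 + 16 F$)
$V{\left(-435 \right)} - \left(W{\left(-79,-203 + q \right)} - -163551\right) = - \frac{156}{-435} - \left(\left(-106 + 16 \left(-79\right)\right) - -163551\right) = \left(-156\right) \left(- \frac{1}{435}\right) - \left(\left(-106 - 1264\right) + 163551\right) = \frac{52}{145} - \left(-1370 + 163551\right) = \frac{52}{145} - 162181 = - \frac{23516193}{145}$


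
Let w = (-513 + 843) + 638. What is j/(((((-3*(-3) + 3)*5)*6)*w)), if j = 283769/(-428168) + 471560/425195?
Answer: 361109965/281966617906688 ≈ 1.2807e-6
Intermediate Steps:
j = 16249948425/36410978552 (j = 283769*(-1/428168) + 471560*(1/425195) = -283769/428168 + 94312/85039 = 16249948425/36410978552 ≈ 0.44629)
w = 968 (w = 330 + 638 = 968)
j/(((((-3*(-3) + 3)*5)*6)*w)) = 16249948425/(36410978552*(((((-3*(-3) + 3)*5)*6)*968))) = 16249948425/(36410978552*(((((9 + 3)*5)*6)*968))) = 16249948425/(36410978552*((((12*5)*6)*968))) = 16249948425/(36410978552*(((60*6)*968))) = 16249948425/(36410978552*((360*968))) = (16249948425/36410978552)/348480 = (16249948425/36410978552)*(1/348480) = 361109965/281966617906688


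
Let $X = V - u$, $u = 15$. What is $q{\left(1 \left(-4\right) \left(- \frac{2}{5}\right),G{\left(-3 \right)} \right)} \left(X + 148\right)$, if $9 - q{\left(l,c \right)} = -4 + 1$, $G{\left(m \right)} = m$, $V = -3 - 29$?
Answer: $1212$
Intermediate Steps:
$V = -32$ ($V = -3 - 29 = -32$)
$X = -47$ ($X = -32 - 15 = -47$)
$q{\left(l,c \right)} = 12$ ($q{\left(l,c \right)} = 9 - \left(-4 + 1\right) = 9 - -3 = 9 + 3 = 12$)
$q{\left(1 \left(-4\right) \left(- \frac{2}{5}\right),G{\left(-3 \right)} \right)} \left(X + 148\right) = 12 \left(-47 + 148\right) = 12 \cdot 101 = 1212$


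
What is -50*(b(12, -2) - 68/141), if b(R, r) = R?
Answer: -81200/141 ≈ -575.89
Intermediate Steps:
-50*(b(12, -2) - 68/141) = -50*(12 - 68/141) = -50*1624/141 = -81200/141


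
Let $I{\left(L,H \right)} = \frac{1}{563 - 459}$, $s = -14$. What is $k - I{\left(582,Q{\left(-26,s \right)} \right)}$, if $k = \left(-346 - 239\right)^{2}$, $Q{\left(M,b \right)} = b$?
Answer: $\frac{35591399}{104} \approx 3.4223 \cdot 10^{5}$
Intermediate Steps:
$I{\left(L,H \right)} = \frac{1}{104}$
$k = 342225$ ($k = \left(-585\right)^{2} = 342225$)
$k - I{\left(582,Q{\left(-26,s \right)} \right)} = 342225 - \frac{1}{104} = \frac{35591399}{104}$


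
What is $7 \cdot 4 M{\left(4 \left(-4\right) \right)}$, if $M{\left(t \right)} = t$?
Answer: $-448$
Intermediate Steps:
$7 \cdot 4 M{\left(4 \left(-4\right) \right)} = 7 \cdot 4 \cdot 4 \left(-4\right) = 28 \left(-16\right) = -448$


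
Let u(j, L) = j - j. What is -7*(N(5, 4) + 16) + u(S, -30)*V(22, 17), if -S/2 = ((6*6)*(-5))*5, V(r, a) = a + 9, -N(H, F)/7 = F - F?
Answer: -112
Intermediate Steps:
N(H, F) = 0 (N(H, F) = -7*(F - F) = -7*0 = 0)
V(r, a) = 9 + a
S = 1800 (S = -2*(6*6)*(-5)*5 = -2*36*(-5)*5 = -(-360)*5 = -2*(-900) = 1800)
u(j, L) = 0
-7*(N(5, 4) + 16) + u(S, -30)*V(22, 17) = -7*(0 + 16) + 0*(9 + 17) = -7*16 + 0*26 = -112 + 0 = -112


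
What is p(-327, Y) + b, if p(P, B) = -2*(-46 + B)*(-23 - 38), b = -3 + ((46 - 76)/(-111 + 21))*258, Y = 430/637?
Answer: -3469513/637 ≈ -5446.6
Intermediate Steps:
Y = 430/637 (Y = 430*(1/637) = 430/637 ≈ 0.67504)
b = 83 (b = -3 - 30/(-90)*258 = -3 - 30*(-1/90)*258 = -3 + (1/3)*258 = -3 + 86 = 83)
p(P, B) = -5612 + 122*B (p(P, B) = -2*(-46 + B)*(-61) = -2*(2806 - 61*B) = -5612 + 122*B)
p(-327, Y) + b = (-5612 + 122*(430/637)) + 83 = (-5612 + 52460/637) + 83 = -3522384/637 + 83 = -3469513/637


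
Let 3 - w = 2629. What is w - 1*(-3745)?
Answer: 1119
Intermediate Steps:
w = -2626 (w = 3 - 1*2629 = 3 - 2629 = -2626)
w - 1*(-3745) = -2626 - 1*(-3745) = -2626 + 3745 = 1119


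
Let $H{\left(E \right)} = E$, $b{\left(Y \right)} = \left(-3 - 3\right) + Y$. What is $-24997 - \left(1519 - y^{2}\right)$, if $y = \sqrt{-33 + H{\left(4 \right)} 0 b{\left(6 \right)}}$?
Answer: $-26549$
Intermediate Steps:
$b{\left(Y \right)} = -6 + Y$
$y = i \sqrt{33}$ ($y = \sqrt{-33 + 4 \cdot 0 \left(-6 + 6\right)} = \sqrt{-33 + 0 \cdot 0} = \sqrt{-33 + 0} = \sqrt{-33} = i \sqrt{33} \approx 5.7446 i$)
$-24997 - \left(1519 - y^{2}\right) = -24997 - \left(1519 - \left(i \sqrt{33}\right)^{2}\right) = -24997 - \left(1519 - -33\right) = -24997 - \left(1519 + 33\right) = -24997 - 1552 = -26549$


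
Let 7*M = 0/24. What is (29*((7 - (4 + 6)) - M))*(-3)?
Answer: 261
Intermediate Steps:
M = 0 (M = (0/24)/7 = (0*(1/24))/7 = (⅐)*0 = 0)
(29*((7 - (4 + 6)) - M))*(-3) = (29*((7 - (4 + 6)) - 1*0))*(-3) = (29*((7 - 1*10) + 0))*(-3) = (29*((7 - 10) + 0))*(-3) = (29*(-3 + 0))*(-3) = (29*(-3))*(-3) = -87*(-3) = 261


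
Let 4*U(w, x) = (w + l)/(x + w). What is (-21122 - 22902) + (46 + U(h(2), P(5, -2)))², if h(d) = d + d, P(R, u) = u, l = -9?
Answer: -2685767/64 ≈ -41965.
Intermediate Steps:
h(d) = 2*d
U(w, x) = (-9 + w)/(4*(w + x)) (U(w, x) = ((w - 9)/(x + w))/4 = ((-9 + w)/(w + x))/4 = (-9 + w)/(4*(w + x)))
(-21122 - 22902) + (46 + U(h(2), P(5, -2)))² = (-21122 - 22902) + (46 + (-9 + 2*2)/(4*(2*2 - 2)))² = -44024 + (46 + (-9 + 4)/(4*(4 - 2)))² = -44024 + (46 + (¼)*(-5)/2)² = -44024 + (46 + (¼)*(½)*(-5))² = -44024 + (46 - 5/8)² = -44024 + (363/8)² = -44024 + 131769/64 = -2685767/64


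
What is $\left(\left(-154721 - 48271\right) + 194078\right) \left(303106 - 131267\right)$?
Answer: $-1531772846$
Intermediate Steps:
$\left(\left(-154721 - 48271\right) + 194078\right) \left(303106 - 131267\right) = \left(-202992 + 194078\right) 171839 = \left(-8914\right) 171839 = -1531772846$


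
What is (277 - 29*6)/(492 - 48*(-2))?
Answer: 103/588 ≈ 0.17517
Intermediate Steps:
(277 - 29*6)/(492 - 48*(-2)) = (277 - 174)/(492 + 96) = 103/588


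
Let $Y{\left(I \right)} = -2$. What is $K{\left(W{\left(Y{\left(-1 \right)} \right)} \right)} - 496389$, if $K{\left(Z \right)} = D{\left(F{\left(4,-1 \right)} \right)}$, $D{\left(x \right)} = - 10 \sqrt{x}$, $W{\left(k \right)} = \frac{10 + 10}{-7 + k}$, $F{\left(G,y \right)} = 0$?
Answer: $-496389$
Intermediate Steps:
$W{\left(k \right)} = \frac{20}{-7 + k}$
$K{\left(Z \right)} = 0$ ($K{\left(Z \right)} = - 10 \sqrt{0} = \left(-10\right) 0 = 0$)
$K{\left(W{\left(Y{\left(-1 \right)} \right)} \right)} - 496389 = 0 - 496389 = -496389$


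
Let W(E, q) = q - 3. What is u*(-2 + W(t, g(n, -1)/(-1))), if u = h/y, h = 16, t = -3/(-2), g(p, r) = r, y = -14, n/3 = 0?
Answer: 32/7 ≈ 4.5714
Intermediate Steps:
n = 0 (n = 3*0 = 0)
t = 3/2 (t = -3*(-½) = 3/2 ≈ 1.5000)
u = -8/7 (u = 16/(-14) = 16*(-1/14) = -8/7 ≈ -1.1429)
W(E, q) = -3 + q
u*(-2 + W(t, g(n, -1)/(-1))) = -8*(-2 + (-3 - 1/(-1)))/7 = -8*(-2 + (-3 - 1*(-1)))/7 = -8*(-2 + (-3 + 1))/7 = -8*(-2 - 2)/7 = -8/7*(-4) = 32/7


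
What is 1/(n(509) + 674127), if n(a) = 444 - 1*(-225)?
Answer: 1/674796 ≈ 1.4819e-6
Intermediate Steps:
n(a) = 669 (n(a) = 444 + 225 = 669)
1/(n(509) + 674127) = 1/(669 + 674127) = 1/674796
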